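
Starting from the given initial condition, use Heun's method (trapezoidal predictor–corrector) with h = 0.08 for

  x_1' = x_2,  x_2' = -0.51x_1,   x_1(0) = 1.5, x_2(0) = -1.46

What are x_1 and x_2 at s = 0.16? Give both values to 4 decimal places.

1.2570, -1.5727

Heun on (x_1,x_2): k1 = f(s_n, state_n); k2 = f(s_n + h, state_n + h·k1); state_{n+1} = state_n + (h/2)·(k1 + k2).
0.000000: (1.500000, -1.460000)
  k1 = (-1.460000, -0.765000)
  predictor → (1.383200, -1.521200)
  k2 = (-1.521200, -0.705432)
  → (1.380752, -1.518817)
0.080000: (1.380752, -1.518817)
  k1 = (-1.518817, -0.704184)
  predictor → (1.259247, -1.575152)
  k2 = (-1.575152, -0.642216)
  → (1.256993, -1.572673)
(x_1(0.16), x_2(0.16)) ≈ (1.2570, -1.5727)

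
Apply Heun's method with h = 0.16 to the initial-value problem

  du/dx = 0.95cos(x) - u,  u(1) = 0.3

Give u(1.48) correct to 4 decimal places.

0.2938

Heun: k1 = f(x_n, u_n); k2 = f(x_n + h, u_n + h·k1); u_{n+1} = u_n + (h/2)·(k1 + k2).
x=1.000000, u=0.300000:
  k1 = f(1.000000, 0.300000) = 0.213287
  k2 = f(1.160000, 0.334126) = 0.045247
  u ← 0.300000 + (0.16/2)·(0.213287 + 0.045247) = 0.320683
x=1.160000, u=0.320683:
  k1 = f(1.160000, 0.320683) = 0.058690
  k2 = f(1.320000, 0.330073) = -0.094306
  u ← 0.320683 + (0.16/2)·(0.058690 + (-0.094306)) = 0.317833
x=1.320000, u=0.317833:
  k1 = f(1.320000, 0.317833) = -0.082067
  k2 = f(1.480000, 0.304703) = -0.218565
  u ← 0.317833 + (0.16/2)·(-0.082067 + (-0.218565)) = 0.293783
u(1.48) ≈ 0.2938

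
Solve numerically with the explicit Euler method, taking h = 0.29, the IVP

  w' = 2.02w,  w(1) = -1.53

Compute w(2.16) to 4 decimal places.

-9.6758

Euler: w_{n+1} = w_n + h·f(s_n, w_n).
s=1.000000, w=-1.530000: f=-3.090600 → w ← -1.530000 + 0.29·(-3.090600) = -2.426274
s=1.290000, w=-2.426274: f=-4.901073 → w ← -2.426274 + 0.29·(-4.901073) = -3.847585
s=1.580000, w=-3.847585: f=-7.772122 → w ← -3.847585 + 0.29·(-7.772122) = -6.101501
s=1.870000, w=-6.101501: f=-12.325032 → w ← -6.101501 + 0.29·(-12.325032) = -9.675760
w(2.16) ≈ -9.6758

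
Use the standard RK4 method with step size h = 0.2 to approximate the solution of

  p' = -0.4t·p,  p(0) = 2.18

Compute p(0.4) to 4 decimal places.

RK4: k1 = f(t_n, p_n); k2 = f(t_n + h/2, p_n + (h/2)·k1); k3 = f(t_n + h/2, p_n + (h/2)·k2); k4 = f(t_n + h, p_n + h·k3); p_{n+1} = p_n + (h/6)·(k1 + 2k2 + 2k3 + k4).
t=0.000000, p=2.180000:
  k1 = f(0.000000, 2.180000) = 0.000000
  k2 = f(0.100000, 2.180000) = -0.087200
  k3 = f(0.100000, 2.171280) = -0.086851
  k4 = f(0.200000, 2.162630) = -0.173010
  p ← 2.180000 + (0.2/6)·(k1 + 2k2 + 2k3 + k4) = 2.162630
t=0.200000, p=2.162630:
  k1 = f(0.200000, 2.162630) = -0.173010
  k2 = f(0.300000, 2.145329) = -0.257439
  k3 = f(0.300000, 2.136886) = -0.256426
  k4 = f(0.400000, 2.111344) = -0.337815
  p ← 2.162630 + (0.2/6)·(k1 + 2k2 + 2k3 + k4) = 2.111344
p(0.4) ≈ 2.1113

2.1113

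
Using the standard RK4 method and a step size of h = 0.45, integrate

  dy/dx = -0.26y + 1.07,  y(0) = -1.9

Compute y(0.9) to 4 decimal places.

-0.6450

RK4: k1 = f(x_n, y_n); k2 = f(x_n + h/2, y_n + (h/2)·k1); k3 = f(x_n + h/2, y_n + (h/2)·k2); k4 = f(x_n + h, y_n + h·k3); y_{n+1} = y_n + (h/6)·(k1 + 2k2 + 2k3 + k4).
x=0.000000, y=-1.900000:
  k1 = f(0.000000, -1.900000) = 1.564000
  k2 = f(0.225000, -1.548100) = 1.472506
  k3 = f(0.225000, -1.568686) = 1.477858
  k4 = f(0.450000, -1.234964) = 1.391091
  y ← -1.900000 + (0.45/6)·(k1 + 2k2 + 2k3 + k4) = -1.235814
x=0.450000, y=-1.235814:
  k1 = f(0.450000, -1.235814) = 1.391312
  k2 = f(0.675000, -0.922768) = 1.309920
  k3 = f(0.675000, -0.941082) = 1.314681
  k4 = f(0.900000, -0.644207) = 1.237494
  y ← -1.235814 + (0.45/6)·(k1 + 2k2 + 2k3 + k4) = -0.644963
y(0.9) ≈ -0.6450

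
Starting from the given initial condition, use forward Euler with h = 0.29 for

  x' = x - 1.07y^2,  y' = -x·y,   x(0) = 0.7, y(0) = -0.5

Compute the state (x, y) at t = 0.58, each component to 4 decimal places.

Euler on (x,y): x_{n+1} = x_n + h·x', y_{n+1} = y_n + h·y'.
0.000000: (0.700000, -0.500000); f=(0.432500, 0.350000) → (0.825425, -0.398500)
0.290000: (0.825425, -0.398500); f=(0.655507, 0.328932) → (1.015522, -0.303110)
(x(0.58), y(0.58)) ≈ (1.0155, -0.3031)

1.0155, -0.3031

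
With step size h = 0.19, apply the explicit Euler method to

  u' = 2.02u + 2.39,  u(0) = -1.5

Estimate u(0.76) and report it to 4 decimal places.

-2.3449

Euler: u_{n+1} = u_n + h·f(x_n, u_n).
x=0.000000, u=-1.500000: f=-0.640000 → u ← -1.500000 + 0.19·(-0.640000) = -1.621600
x=0.190000, u=-1.621600: f=-0.885632 → u ← -1.621600 + 0.19·(-0.885632) = -1.789870
x=0.380000, u=-1.789870: f=-1.225538 → u ← -1.789870 + 0.19·(-1.225538) = -2.022722
x=0.570000, u=-2.022722: f=-1.695899 → u ← -2.022722 + 0.19·(-1.695899) = -2.344943
u(0.76) ≈ -2.3449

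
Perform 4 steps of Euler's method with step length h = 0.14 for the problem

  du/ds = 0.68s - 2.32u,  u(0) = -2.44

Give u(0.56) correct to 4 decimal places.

Euler: u_{n+1} = u_n + h·f(s_n, u_n).
s=0.000000, u=-2.440000: f=5.660800 → u ← -2.440000 + 0.14·5.660800 = -1.647488
s=0.140000, u=-1.647488: f=3.917372 → u ← -1.647488 + 0.14·3.917372 = -1.099056
s=0.280000, u=-1.099056: f=2.740210 → u ← -1.099056 + 0.14·2.740210 = -0.715427
s=0.420000, u=-0.715427: f=1.945390 → u ← -0.715427 + 0.14·1.945390 = -0.443072
u(0.56) ≈ -0.4431

-0.4431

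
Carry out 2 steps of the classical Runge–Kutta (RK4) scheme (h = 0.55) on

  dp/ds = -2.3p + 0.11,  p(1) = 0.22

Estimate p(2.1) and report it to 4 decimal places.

RK4: k1 = f(s_n, p_n); k2 = f(s_n + h/2, p_n + (h/2)·k1); k3 = f(s_n + h/2, p_n + (h/2)·k2); k4 = f(s_n + h, p_n + h·k3); p_{n+1} = p_n + (h/6)·(k1 + 2k2 + 2k3 + k4).
s=1.000000, p=0.220000:
  k1 = f(1.000000, 0.220000) = -0.396000
  k2 = f(1.275000, 0.111100) = -0.145530
  k3 = f(1.275000, 0.179979) = -0.303952
  k4 = f(1.550000, 0.052826) = -0.011500
  p ← 0.220000 + (0.55/6)·(k1 + 2k2 + 2k3 + k4) = 0.100241
s=1.550000, p=0.100241:
  k1 = f(1.550000, 0.100241) = -0.120554
  k2 = f(1.825000, 0.067088) = -0.044303
  k3 = f(1.825000, 0.088057) = -0.092532
  k4 = f(2.100000, 0.049348) = -0.003501
  p ← 0.100241 + (0.55/6)·(k1 + 2k2 + 2k3 + k4) = 0.063783
p(2.1) ≈ 0.0638

0.0638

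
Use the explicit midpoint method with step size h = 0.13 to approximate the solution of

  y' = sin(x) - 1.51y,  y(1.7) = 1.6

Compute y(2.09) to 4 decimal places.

1.1659

Midpoint: k1 = f(x_n, y_n); k2 = f(x_n + h/2, y_n + (h/2)·k1); y_{n+1} = y_n + h·k2.
x=1.700000, y=1.600000:
  k1 = f(1.700000, 1.600000) = -1.424335
  k2 = f(1.765000, 1.507418) = -1.295000
  y ← 1.600000 + 0.13·(-1.295000) = 1.431650
x=1.830000, y=1.431650:
  k1 = f(1.830000, 1.431650) = -1.195197
  k2 = f(1.895000, 1.353962) = -1.096578
  y ← 1.431650 + 0.13·(-1.096578) = 1.289095
x=1.960000, y=1.289095:
  k1 = f(1.960000, 1.289095) = -1.021322
  k2 = f(2.025000, 1.222709) = -0.947680
  y ← 1.289095 + 0.13·(-0.947680) = 1.165896
y(2.09) ≈ 1.1659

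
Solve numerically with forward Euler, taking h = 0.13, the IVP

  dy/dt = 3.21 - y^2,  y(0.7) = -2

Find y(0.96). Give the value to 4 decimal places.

-2.2602

Euler: y_{n+1} = y_n + h·f(t_n, y_n).
t=0.700000, y=-2.000000: f=-0.790000 → y ← -2.000000 + 0.13·(-0.790000) = -2.102700
t=0.830000, y=-2.102700: f=-1.211347 → y ← -2.102700 + 0.13·(-1.211347) = -2.260175
y(0.96) ≈ -2.2602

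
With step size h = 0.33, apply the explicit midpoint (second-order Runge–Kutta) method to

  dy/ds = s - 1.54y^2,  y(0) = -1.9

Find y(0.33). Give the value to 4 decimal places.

Midpoint: k1 = f(s_n, y_n); k2 = f(s_n + h/2, y_n + (h/2)·k1); y_{n+1} = y_n + h·k2.
s=0.000000, y=-1.900000:
  k1 = f(0.000000, -1.900000) = -5.559400
  k2 = f(0.165000, -2.817301) = -12.058265
  y ← -1.900000 + 0.33·(-12.058265) = -5.879227
y(0.33) ≈ -5.8792

-5.8792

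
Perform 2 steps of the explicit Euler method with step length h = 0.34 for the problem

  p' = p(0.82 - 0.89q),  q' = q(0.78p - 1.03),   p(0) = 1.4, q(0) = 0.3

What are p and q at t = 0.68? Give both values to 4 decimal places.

1.9728, 0.3342

Euler on (p,q): p_{n+1} = p_n + h·p', q_{n+1} = q_n + h·q'.
0.000000: (1.400000, 0.300000); f=(0.774200, 0.018600) → (1.663228, 0.306324)
0.340000: (1.663228, 0.306324); f=(0.910404, 0.081886) → (1.972765, 0.334165)
(p(0.68), q(0.68)) ≈ (1.9728, 0.3342)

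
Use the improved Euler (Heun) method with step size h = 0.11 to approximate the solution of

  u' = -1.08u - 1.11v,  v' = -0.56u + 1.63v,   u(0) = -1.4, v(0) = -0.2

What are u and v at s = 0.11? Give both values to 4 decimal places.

-1.2237, -0.1510

Heun on (u,v): k1 = f(s_n, state_n); k2 = f(s_n + h, state_n + h·k1); state_{n+1} = state_n + (h/2)·(k1 + k2).
0.000000: (-1.400000, -0.200000)
  k1 = (1.734000, 0.458000)
  predictor → (-1.209260, -0.149620)
  k2 = (1.472079, 0.433305)
  → (-1.223666, -0.150978)
(u(0.11), v(0.11)) ≈ (-1.2237, -0.1510)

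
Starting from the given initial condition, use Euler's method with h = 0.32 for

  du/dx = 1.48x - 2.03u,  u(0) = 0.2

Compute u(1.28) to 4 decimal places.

0.5825

Euler: u_{n+1} = u_n + h·f(x_n, u_n).
x=0.000000, u=0.200000: f=-0.406000 → u ← 0.200000 + 0.32·(-0.406000) = 0.070080
x=0.320000, u=0.070080: f=0.331338 → u ← 0.070080 + 0.32·0.331338 = 0.176108
x=0.640000, u=0.176108: f=0.589701 → u ← 0.176108 + 0.32·0.589701 = 0.364812
x=0.960000, u=0.364812: f=0.680231 → u ← 0.364812 + 0.32·0.680231 = 0.582486
u(1.28) ≈ 0.5825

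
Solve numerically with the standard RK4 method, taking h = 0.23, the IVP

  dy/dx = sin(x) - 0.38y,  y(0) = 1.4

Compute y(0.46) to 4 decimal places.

1.2736

RK4: k1 = f(x_n, y_n); k2 = f(x_n + h/2, y_n + (h/2)·k1); k3 = f(x_n + h/2, y_n + (h/2)·k2); k4 = f(x_n + h, y_n + h·k3); y_{n+1} = y_n + (h/6)·(k1 + 2k2 + 2k3 + k4).
x=0.000000, y=1.400000:
  k1 = f(0.000000, 1.400000) = -0.532000
  k2 = f(0.115000, 1.338820) = -0.394005
  k3 = f(0.115000, 1.354689) = -0.400035
  k4 = f(0.230000, 1.307992) = -0.269059
  y ← 1.400000 + (0.23/6)·(k1 + 2k2 + 2k3 + k4) = 1.308416
x=0.230000, y=1.308416:
  k1 = f(0.230000, 1.308416) = -0.269221
  k2 = f(0.345000, 1.277456) = -0.147237
  k3 = f(0.345000, 1.291484) = -0.152567
  k4 = f(0.460000, 1.273326) = -0.039916
  y ← 1.308416 + (0.23/6)·(k1 + 2k2 + 2k3 + k4) = 1.273581
y(0.46) ≈ 1.2736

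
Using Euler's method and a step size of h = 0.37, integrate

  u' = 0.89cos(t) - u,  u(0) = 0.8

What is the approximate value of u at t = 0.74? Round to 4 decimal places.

Euler: u_{n+1} = u_n + h·f(t_n, u_n).
t=0.000000, u=0.800000: f=0.090000 → u ← 0.800000 + 0.37·0.090000 = 0.833300
t=0.370000, u=0.833300: f=-0.003529 → u ← 0.833300 + 0.37·(-0.003529) = 0.831994
u(0.74) ≈ 0.8320

0.8320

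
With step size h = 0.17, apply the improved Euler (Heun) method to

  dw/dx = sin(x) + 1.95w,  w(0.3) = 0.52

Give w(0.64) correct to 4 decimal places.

Heun: k1 = f(x_n, w_n); k2 = f(x_n + h, w_n + h·k1); w_{n+1} = w_n + (h/2)·(k1 + k2).
x=0.300000, w=0.520000:
  k1 = f(0.300000, 0.520000) = 1.309520
  k2 = f(0.470000, 0.742618) = 1.900992
  w ← 0.520000 + (0.17/2)·(1.309520 + 1.900992) = 0.792894
x=0.470000, w=0.792894:
  k1 = f(0.470000, 0.792894) = 1.999029
  k2 = f(0.640000, 1.132728) = 2.806016
  w ← 0.792894 + (0.17/2)·(1.999029 + 2.806016) = 1.201322
w(0.64) ≈ 1.2013

1.2013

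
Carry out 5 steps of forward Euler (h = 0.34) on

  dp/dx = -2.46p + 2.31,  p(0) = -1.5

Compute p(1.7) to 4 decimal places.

Euler: p_{n+1} = p_n + h·f(x_n, p_n).
x=0.000000, p=-1.500000: f=6.000000 → p ← -1.500000 + 0.34·6.000000 = 0.540000
x=0.340000, p=0.540000: f=0.981600 → p ← 0.540000 + 0.34·0.981600 = 0.873744
x=0.680000, p=0.873744: f=0.160590 → p ← 0.873744 + 0.34·0.160590 = 0.928345
x=1.020000, p=0.928345: f=0.026272 → p ← 0.928345 + 0.34·0.026272 = 0.937277
x=1.360000, p=0.937277: f=0.004298 → p ← 0.937277 + 0.34·0.004298 = 0.938739
p(1.7) ≈ 0.9387

0.9387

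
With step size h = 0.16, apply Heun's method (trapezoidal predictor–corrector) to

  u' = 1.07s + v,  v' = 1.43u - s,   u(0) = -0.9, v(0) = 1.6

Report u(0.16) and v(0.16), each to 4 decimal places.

Heun on (u,v): k1 = f(s_n, state_n); k2 = f(s_n + h, state_n + h·k1); state_{n+1} = state_n + (h/2)·(k1 + k2).
0.000000: (-0.900000, 1.600000)
  k1 = (1.600000, -1.287000)
  predictor → (-0.644000, 1.394080)
  k2 = (1.565280, -1.080920)
  → (-0.646778, 1.410566)
(u(0.16), v(0.16)) ≈ (-0.6468, 1.4106)

-0.6468, 1.4106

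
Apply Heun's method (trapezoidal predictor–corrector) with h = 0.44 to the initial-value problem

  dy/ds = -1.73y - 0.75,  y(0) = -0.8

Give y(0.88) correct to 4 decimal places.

Heun: k1 = f(s_n, y_n); k2 = f(s_n + h, y_n + h·k1); y_{n+1} = y_n + (h/2)·(k1 + k2).
s=0.000000, y=-0.800000:
  k1 = f(0.000000, -0.800000) = 0.634000
  k2 = f(0.440000, -0.521040) = 0.151399
  y ← -0.800000 + (0.44/2)·(0.634000 + 0.151399) = -0.627212
s=0.440000, y=-0.627212:
  k1 = f(0.440000, -0.627212) = 0.335077
  k2 = f(0.880000, -0.479778) = 0.080016
  y ← -0.627212 + (0.44/2)·(0.335077 + 0.080016) = -0.535892
y(0.88) ≈ -0.5359

-0.5359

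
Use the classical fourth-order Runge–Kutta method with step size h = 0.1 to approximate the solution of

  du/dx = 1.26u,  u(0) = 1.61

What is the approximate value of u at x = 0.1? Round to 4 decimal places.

RK4: k1 = f(x_n, u_n); k2 = f(x_n + h/2, u_n + (h/2)·k1); k3 = f(x_n + h/2, u_n + (h/2)·k2); k4 = f(x_n + h, u_n + h·k3); u_{n+1} = u_n + (h/6)·(k1 + 2k2 + 2k3 + k4).
x=0.000000, u=1.610000:
  k1 = f(0.000000, 1.610000) = 2.028600
  k2 = f(0.050000, 1.711430) = 2.156402
  k3 = f(0.050000, 1.717820) = 2.164453
  k4 = f(0.100000, 1.826445) = 2.301321
  u ← 1.610000 + (0.1/6)·(k1 + 2k2 + 2k3 + k4) = 1.826194
u(0.1) ≈ 1.8262

1.8262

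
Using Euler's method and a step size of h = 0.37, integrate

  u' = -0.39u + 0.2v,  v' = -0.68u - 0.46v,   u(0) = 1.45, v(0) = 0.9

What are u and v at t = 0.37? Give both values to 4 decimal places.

Euler on (u,v): u_{n+1} = u_n + h·u', v_{n+1} = v_n + h·v'.
0.000000: (1.450000, 0.900000); f=(-0.385500, -1.400000) → (1.307365, 0.382000)
(u(0.37), v(0.37)) ≈ (1.3074, 0.3820)

1.3074, 0.3820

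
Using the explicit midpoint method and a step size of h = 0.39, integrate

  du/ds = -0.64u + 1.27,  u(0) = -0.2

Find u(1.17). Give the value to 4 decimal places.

Midpoint: k1 = f(s_n, u_n); k2 = f(s_n + h/2, u_n + (h/2)·k1); u_{n+1} = u_n + h·k2.
s=0.000000, u=-0.200000:
  k1 = f(0.000000, -0.200000) = 1.398000
  k2 = f(0.195000, 0.072610) = 1.223530
  u ← -0.200000 + 0.39·1.223530 = 0.277177
s=0.390000, u=0.277177:
  k1 = f(0.390000, 0.277177) = 1.092607
  k2 = f(0.585000, 0.490235) = 0.956250
  u ← 0.277177 + 0.39·0.956250 = 0.650114
s=0.780000, u=0.650114:
  k1 = f(0.780000, 0.650114) = 0.853927
  k2 = f(0.975000, 0.816630) = 0.747357
  u ← 0.650114 + 0.39·0.747357 = 0.941583
u(1.17) ≈ 0.9416

0.9416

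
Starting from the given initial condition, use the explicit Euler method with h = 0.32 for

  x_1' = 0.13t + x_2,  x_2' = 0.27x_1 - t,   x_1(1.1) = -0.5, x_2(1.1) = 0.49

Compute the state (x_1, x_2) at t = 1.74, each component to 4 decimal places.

Euler on (x_1,x_2): x_1_{n+1} = x_1_n + h·x_1', x_2_{n+1} = x_2_n + h·x_2'.
1.100000: (-0.500000, 0.490000); f=(0.633000, -1.235000) → (-0.297440, 0.094800)
1.420000: (-0.297440, 0.094800); f=(0.279400, -1.500309) → (-0.208032, -0.385299)
(x_1(1.74), x_2(1.74)) ≈ (-0.2080, -0.3853)

-0.2080, -0.3853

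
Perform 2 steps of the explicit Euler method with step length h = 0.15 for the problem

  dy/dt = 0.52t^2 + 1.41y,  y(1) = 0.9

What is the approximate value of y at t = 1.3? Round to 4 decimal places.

1.5186

Euler: y_{n+1} = y_n + h·f(t_n, y_n).
t=1.000000, y=0.900000: f=1.789000 → y ← 0.900000 + 0.15·1.789000 = 1.168350
t=1.150000, y=1.168350: f=2.335073 → y ← 1.168350 + 0.15·2.335073 = 1.518611
y(1.3) ≈ 1.5186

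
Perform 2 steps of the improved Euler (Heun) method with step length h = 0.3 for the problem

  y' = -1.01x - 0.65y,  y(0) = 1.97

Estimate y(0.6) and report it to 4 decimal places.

Heun: k1 = f(x_n, y_n); k2 = f(x_n + h, y_n + h·k1); y_{n+1} = y_n + (h/2)·(k1 + k2).
x=0.000000, y=1.970000:
  k1 = f(0.000000, 1.970000) = -1.280500
  k2 = f(0.300000, 1.585850) = -1.333803
  y ← 1.970000 + (0.3/2)·(-1.280500 + (-1.333803)) = 1.577855
x=0.300000, y=1.577855:
  k1 = f(0.300000, 1.577855) = -1.328606
  k2 = f(0.600000, 1.179273) = -1.372527
  y ← 1.577855 + (0.3/2)·(-1.328606 + (-1.372527)) = 1.172685
y(0.6) ≈ 1.1727

1.1727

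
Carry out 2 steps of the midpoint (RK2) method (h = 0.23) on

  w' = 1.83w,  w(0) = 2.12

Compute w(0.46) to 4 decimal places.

Midpoint: k1 = f(t_n, w_n); k2 = f(t_n + h/2, w_n + (h/2)·k1); w_{n+1} = w_n + h·k2.
t=0.000000, w=2.120000:
  k1 = f(0.000000, 2.120000) = 3.879600
  k2 = f(0.115000, 2.566154) = 4.696062
  w ← 2.120000 + 0.23·4.696062 = 3.200094
t=0.230000, w=3.200094:
  k1 = f(0.230000, 3.200094) = 5.856172
  k2 = f(0.345000, 3.873554) = 7.088604
  w ← 3.200094 + 0.23·7.088604 = 4.830473
w(0.46) ≈ 4.8305

4.8305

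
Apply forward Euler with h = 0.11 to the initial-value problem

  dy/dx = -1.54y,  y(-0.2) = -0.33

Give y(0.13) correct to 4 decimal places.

-0.1891

Euler: y_{n+1} = y_n + h·f(x_n, y_n).
x=-0.200000, y=-0.330000: f=0.508200 → y ← -0.330000 + 0.11·0.508200 = -0.274098
x=-0.090000, y=-0.274098: f=0.422111 → y ← -0.274098 + 0.11·0.422111 = -0.227666
x=0.020000, y=-0.227666: f=0.350605 → y ← -0.227666 + 0.11·0.350605 = -0.189099
y(0.13) ≈ -0.1891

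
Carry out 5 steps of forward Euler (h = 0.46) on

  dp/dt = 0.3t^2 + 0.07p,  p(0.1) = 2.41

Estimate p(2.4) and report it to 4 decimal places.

Euler: p_{n+1} = p_n + h·f(t_n, p_n).
t=0.100000, p=2.410000: f=0.171700 → p ← 2.410000 + 0.46·0.171700 = 2.488982
t=0.560000, p=2.488982: f=0.268309 → p ← 2.488982 + 0.46·0.268309 = 2.612404
t=1.020000, p=2.612404: f=0.494988 → p ← 2.612404 + 0.46·0.494988 = 2.840099
t=1.480000, p=2.840099: f=0.855927 → p ← 2.840099 + 0.46·0.855927 = 3.233825
t=1.940000, p=3.233825: f=1.355448 → p ← 3.233825 + 0.46·1.355448 = 3.857331
p(2.4) ≈ 3.8573

3.8573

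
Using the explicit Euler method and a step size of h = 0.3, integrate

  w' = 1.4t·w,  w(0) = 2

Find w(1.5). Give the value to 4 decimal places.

Euler: w_{n+1} = w_n + h·f(t_n, w_n).
t=0.000000, w=2.000000: f=0.000000 → w ← 2.000000 + 0.3·0.000000 = 2.000000
t=0.300000, w=2.000000: f=0.840000 → w ← 2.000000 + 0.3·0.840000 = 2.252000
t=0.600000, w=2.252000: f=1.891680 → w ← 2.252000 + 0.3·1.891680 = 2.819504
t=0.900000, w=2.819504: f=3.552575 → w ← 2.819504 + 0.3·3.552575 = 3.885277
t=1.200000, w=3.885277: f=6.527265 → w ← 3.885277 + 0.3·6.527265 = 5.843456
w(1.5) ≈ 5.8435

5.8435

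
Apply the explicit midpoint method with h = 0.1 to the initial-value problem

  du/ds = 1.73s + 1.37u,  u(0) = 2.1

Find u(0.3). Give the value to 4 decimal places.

3.2519

Midpoint: k1 = f(s_n, u_n); k2 = f(s_n + h/2, u_n + (h/2)·k1); u_{n+1} = u_n + h·k2.
s=0.000000, u=2.100000:
  k1 = f(0.000000, 2.100000) = 2.877000
  k2 = f(0.050000, 2.243850) = 3.160575
  u ← 2.100000 + 0.1·3.160575 = 2.416057
s=0.100000, u=2.416057:
  k1 = f(0.100000, 2.416057) = 3.482999
  k2 = f(0.150000, 2.590207) = 3.808084
  u ← 2.416057 + 0.1·3.808084 = 2.796866
s=0.200000, u=2.796866:
  k1 = f(0.200000, 2.796866) = 4.177706
  k2 = f(0.250000, 3.005751) = 4.550379
  u ← 2.796866 + 0.1·4.550379 = 3.251904
u(0.3) ≈ 3.2519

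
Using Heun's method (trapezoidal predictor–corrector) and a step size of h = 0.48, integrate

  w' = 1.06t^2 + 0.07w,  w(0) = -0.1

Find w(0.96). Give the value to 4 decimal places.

0.2487

Heun: k1 = f(t_n, w_n); k2 = f(t_n + h, w_n + h·k1); w_{n+1} = w_n + (h/2)·(k1 + k2).
t=0.000000, w=-0.100000:
  k1 = f(0.000000, -0.100000) = -0.007000
  k2 = f(0.480000, -0.103360) = 0.236989
  w ← -0.100000 + (0.48/2)·(-0.007000 + 0.236989) = -0.044803
t=0.480000, w=-0.044803:
  k1 = f(0.480000, -0.044803) = 0.241088
  k2 = f(0.960000, 0.070919) = 0.981860
  w ← -0.044803 + (0.48/2)·(0.241088 + 0.981860) = 0.248705
w(0.96) ≈ 0.2487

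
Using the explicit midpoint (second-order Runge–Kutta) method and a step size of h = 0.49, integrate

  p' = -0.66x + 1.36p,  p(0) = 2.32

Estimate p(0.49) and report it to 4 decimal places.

Midpoint: k1 = f(x_n, p_n); k2 = f(x_n + h/2, p_n + (h/2)·k1); p_{n+1} = p_n + h·k2.
x=0.000000, p=2.320000:
  k1 = f(0.000000, 2.320000) = 3.155200
  k2 = f(0.245000, 3.093024) = 4.044813
  p ← 2.320000 + 0.49·4.044813 = 4.301958
p(0.49) ≈ 4.3020

4.3020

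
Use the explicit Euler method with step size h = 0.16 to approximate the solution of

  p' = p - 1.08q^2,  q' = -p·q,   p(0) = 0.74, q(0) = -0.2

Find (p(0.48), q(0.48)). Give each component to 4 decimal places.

Euler on (p,q): p_{n+1} = p_n + h·p', q_{n+1} = q_n + h·q'.
0.000000: (0.740000, -0.200000); f=(0.696800, 0.148000) → (0.851488, -0.176320)
0.160000: (0.851488, -0.176320); f=(0.817912, 0.150134) → (0.982354, -0.152299)
0.320000: (0.982354, -0.152299); f=(0.957304, 0.149611) → (1.135523, -0.128361)
(p(0.48), q(0.48)) ≈ (1.1355, -0.1284)

1.1355, -0.1284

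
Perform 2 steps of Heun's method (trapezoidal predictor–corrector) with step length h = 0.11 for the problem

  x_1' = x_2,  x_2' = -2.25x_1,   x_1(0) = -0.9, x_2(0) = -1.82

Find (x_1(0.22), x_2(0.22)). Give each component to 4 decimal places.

Heun on (x_1,x_2): k1 = f(t_n, state_n); k2 = f(t_n + h, state_n + h·k1); state_{n+1} = state_n + (h/2)·(k1 + k2).
0.000000: (-0.900000, -1.820000)
  k1 = (-1.820000, 2.025000)
  predictor → (-1.100200, -1.597250)
  k2 = (-1.597250, 2.475450)
  → (-1.087949, -1.572475)
0.110000: (-1.087949, -1.572475)
  k1 = (-1.572475, 2.447885)
  predictor → (-1.260921, -1.303208)
  k2 = (-1.303208, 2.837072)
  → (-1.246111, -1.281803)
(x_1(0.22), x_2(0.22)) ≈ (-1.2461, -1.2818)

-1.2461, -1.2818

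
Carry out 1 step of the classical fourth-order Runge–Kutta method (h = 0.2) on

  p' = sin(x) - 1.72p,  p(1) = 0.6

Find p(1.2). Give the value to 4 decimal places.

0.5764

RK4: k1 = f(x_n, p_n); k2 = f(x_n + h/2, p_n + (h/2)·k1); k3 = f(x_n + h/2, p_n + (h/2)·k2); k4 = f(x_n + h, p_n + h·k3); p_{n+1} = p_n + (h/6)·(k1 + 2k2 + 2k3 + k4).
x=1.000000, p=0.600000:
  k1 = f(1.000000, 0.600000) = -0.190529
  k2 = f(1.100000, 0.580947) = -0.108022
  k3 = f(1.100000, 0.589198) = -0.122213
  k4 = f(1.200000, 0.575557) = -0.057920
  p ← 0.600000 + (0.2/6)·(k1 + 2k2 + 2k3 + k4) = 0.576369
p(1.2) ≈ 0.5764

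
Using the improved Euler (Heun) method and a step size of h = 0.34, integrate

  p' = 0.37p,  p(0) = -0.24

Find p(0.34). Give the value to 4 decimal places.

Heun: k1 = f(x_n, p_n); k2 = f(x_n + h, p_n + h·k1); p_{n+1} = p_n + (h/2)·(k1 + k2).
x=0.000000, p=-0.240000:
  k1 = f(0.000000, -0.240000) = -0.088800
  k2 = f(0.340000, -0.270192) = -0.099971
  p ← -0.240000 + (0.34/2)·(-0.088800 + (-0.099971)) = -0.272091
p(0.34) ≈ -0.2721

-0.2721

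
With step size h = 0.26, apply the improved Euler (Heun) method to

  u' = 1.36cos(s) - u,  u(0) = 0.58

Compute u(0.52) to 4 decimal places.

Heun: k1 = f(s_n, u_n); k2 = f(s_n + h, u_n + h·k1); u_{n+1} = u_n + (h/2)·(k1 + k2).
s=0.000000, u=0.580000:
  k1 = f(0.000000, 0.580000) = 0.780000
  k2 = f(0.260000, 0.782800) = 0.531490
  u ← 0.580000 + (0.26/2)·(0.780000 + 0.531490) = 0.750494
s=0.260000, u=0.750494:
  k1 = f(0.260000, 0.750494) = 0.563797
  k2 = f(0.520000, 0.897081) = 0.283153
  u ← 0.750494 + (0.26/2)·(0.563797 + 0.283153) = 0.860597
u(0.52) ≈ 0.8606

0.8606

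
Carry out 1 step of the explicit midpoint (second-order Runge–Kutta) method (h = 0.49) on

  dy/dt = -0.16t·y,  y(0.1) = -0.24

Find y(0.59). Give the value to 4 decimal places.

Midpoint: k1 = f(t_n, y_n); k2 = f(t_n + h/2, y_n + (h/2)·k1); y_{n+1} = y_n + h·k2.
t=0.100000, y=-0.240000:
  k1 = f(0.100000, -0.240000) = 0.003840
  k2 = f(0.345000, -0.239059) = 0.013196
  y ← -0.240000 + 0.49·0.013196 = -0.233534
y(0.59) ≈ -0.2335

-0.2335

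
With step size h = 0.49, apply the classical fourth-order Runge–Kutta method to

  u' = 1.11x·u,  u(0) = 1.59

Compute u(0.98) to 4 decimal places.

RK4: k1 = f(x_n, u_n); k2 = f(x_n + h/2, u_n + (h/2)·k1); k3 = f(x_n + h/2, u_n + (h/2)·k2); k4 = f(x_n + h, u_n + h·k3); u_{n+1} = u_n + (h/6)·(k1 + 2k2 + 2k3 + k4).
x=0.000000, u=1.590000:
  k1 = f(0.000000, 1.590000) = 0.000000
  k2 = f(0.245000, 1.590000) = 0.432401
  k3 = f(0.245000, 1.695938) = 0.461210
  k4 = f(0.490000, 1.815993) = 0.987719
  u ← 1.590000 + (0.49/6)·(k1 + 2k2 + 2k3 + k4) = 1.816620
x=0.490000, u=1.816620:
  k1 = f(0.490000, 1.816620) = 0.988060
  k2 = f(0.735000, 2.058695) = 1.679586
  k3 = f(0.735000, 2.228119) = 1.817811
  k4 = f(0.980000, 2.707347) = 2.945052
  u ← 1.816620 + (0.49/6)·(k1 + 2k2 + 2k3 + k4) = 2.709066
u(0.98) ≈ 2.7091

2.7091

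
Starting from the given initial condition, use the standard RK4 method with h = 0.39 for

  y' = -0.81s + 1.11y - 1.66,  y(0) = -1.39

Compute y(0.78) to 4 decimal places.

RK4: k1 = f(s_n, y_n); k2 = f(s_n + h/2, y_n + (h/2)·k1); k3 = f(s_n + h/2, y_n + (h/2)·k2); k4 = f(s_n + h, y_n + h·k3); y_{n+1} = y_n + (h/6)·(k1 + 2k2 + 2k3 + k4).
s=0.000000, y=-1.390000:
  k1 = f(0.000000, -1.390000) = -3.202900
  k2 = f(0.195000, -2.014565) = -4.054118
  k3 = f(0.195000, -2.180553) = -4.238364
  k4 = f(0.390000, -3.042962) = -5.353588
  y ← -1.390000 + (0.39/6)·(k1 + 2k2 + 2k3 + k4) = -3.024194
s=0.390000, y=-3.024194:
  k1 = f(0.390000, -3.024194) = -5.332756
  k2 = f(0.585000, -4.064082) = -6.644981
  k3 = f(0.585000, -4.319966) = -6.929012
  k4 = f(0.780000, -5.726509) = -8.648225
  y ← -3.024194 + (0.39/6)·(k1 + 2k2 + 2k3 + k4) = -5.697577
y(0.78) ≈ -5.6976

-5.6976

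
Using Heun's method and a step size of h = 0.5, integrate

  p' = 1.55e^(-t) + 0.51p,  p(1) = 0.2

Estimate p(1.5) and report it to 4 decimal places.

Heun: k1 = f(t_n, p_n); k2 = f(t_n + h, p_n + h·k1); p_{n+1} = p_n + (h/2)·(k1 + k2).
t=1.000000, p=0.200000:
  k1 = f(1.000000, 0.200000) = 0.672213
  k2 = f(1.500000, 0.536107) = 0.619266
  p ← 0.200000 + (0.5/2)·(0.672213 + 0.619266) = 0.522870
p(1.5) ≈ 0.5229

0.5229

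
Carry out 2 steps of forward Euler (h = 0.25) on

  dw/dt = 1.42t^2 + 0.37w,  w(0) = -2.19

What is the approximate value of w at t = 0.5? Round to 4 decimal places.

-2.5917

Euler: w_{n+1} = w_n + h·f(t_n, w_n).
t=0.000000, w=-2.190000: f=-0.810300 → w ← -2.190000 + 0.25·(-0.810300) = -2.392575
t=0.250000, w=-2.392575: f=-0.796503 → w ← -2.392575 + 0.25·(-0.796503) = -2.591701
w(0.5) ≈ -2.5917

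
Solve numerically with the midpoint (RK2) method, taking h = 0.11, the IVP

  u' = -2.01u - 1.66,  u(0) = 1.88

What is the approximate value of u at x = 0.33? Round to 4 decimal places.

Midpoint: k1 = f(x_n, u_n); k2 = f(x_n + h/2, u_n + (h/2)·k1); u_{n+1} = u_n + h·k2.
x=0.000000, u=1.880000:
  k1 = f(0.000000, 1.880000) = -5.438800
  k2 = f(0.055000, 1.580866) = -4.837541
  u ← 1.880000 + 0.11·(-4.837541) = 1.347871
x=0.110000, u=1.347871:
  k1 = f(0.110000, 1.347871) = -4.369220
  k2 = f(0.165000, 1.107563) = -3.886203
  u ← 1.347871 + 0.11·(-3.886203) = 0.920388
x=0.220000, u=0.920388:
  k1 = f(0.220000, 0.920388) = -3.509980
  k2 = f(0.275000, 0.727339) = -3.121952
  u ← 0.920388 + 0.11·(-3.121952) = 0.576974
u(0.33) ≈ 0.5770

0.5770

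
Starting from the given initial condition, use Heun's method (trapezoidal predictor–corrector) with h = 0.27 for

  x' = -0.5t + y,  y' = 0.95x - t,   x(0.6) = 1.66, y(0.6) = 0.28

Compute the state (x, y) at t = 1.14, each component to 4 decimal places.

Heun on (x,y): k1 = f(t_n, state_n); k2 = f(t_n + h, state_n + h·k1); state_{n+1} = state_n + (h/2)·(k1 + k2).
0.600000: (1.660000, 0.280000)
  k1 = (-0.020000, 0.977000)
  predictor → (1.654600, 0.543790)
  k2 = (0.108790, 0.701870)
  → (1.671987, 0.506647)
0.870000: (1.671987, 0.506647)
  k1 = (0.071647, 0.718387)
  predictor → (1.691331, 0.700612)
  k2 = (0.130612, 0.466765)
  → (1.699292, 0.666643)
(x(1.14), y(1.14)) ≈ (1.6993, 0.6666)

1.6993, 0.6666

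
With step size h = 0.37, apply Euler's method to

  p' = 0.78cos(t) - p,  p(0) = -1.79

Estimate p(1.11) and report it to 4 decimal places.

Euler: p_{n+1} = p_n + h·f(t_n, p_n).
t=0.000000, p=-1.790000: f=2.570000 → p ← -1.790000 + 0.37·2.570000 = -0.839100
t=0.370000, p=-0.839100: f=1.566315 → p ← -0.839100 + 0.37·1.566315 = -0.259563
t=0.740000, p=-0.259563: f=0.835569 → p ← -0.259563 + 0.37·0.835569 = 0.049597
p(1.11) ≈ 0.0496

0.0496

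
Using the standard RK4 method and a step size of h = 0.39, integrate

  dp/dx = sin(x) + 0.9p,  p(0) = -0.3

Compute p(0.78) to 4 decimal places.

RK4: k1 = f(x_n, p_n); k2 = f(x_n + h/2, p_n + (h/2)·k1); k3 = f(x_n + h/2, p_n + (h/2)·k2); k4 = f(x_n + h, p_n + h·k3); p_{n+1} = p_n + (h/6)·(k1 + 2k2 + 2k3 + k4).
x=0.000000, p=-0.300000:
  k1 = f(0.000000, -0.300000) = -0.270000
  k2 = f(0.195000, -0.352650) = -0.123618
  k3 = f(0.195000, -0.324106) = -0.097929
  k4 = f(0.390000, -0.338192) = 0.075816
  p ← -0.300000 + (0.39/6)·(k1 + 2k2 + 2k3 + k4) = -0.341423
x=0.390000, p=-0.341423:
  k1 = f(0.390000, -0.341423) = 0.072908
  k2 = f(0.585000, -0.327206) = 0.257714
  k3 = f(0.585000, -0.291169) = 0.290147
  k4 = f(0.780000, -0.228266) = 0.497840
  p ← -0.341423 + (0.39/6)·(k1 + 2k2 + 2k3 + k4) = -0.233103
p(0.78) ≈ -0.2331

-0.2331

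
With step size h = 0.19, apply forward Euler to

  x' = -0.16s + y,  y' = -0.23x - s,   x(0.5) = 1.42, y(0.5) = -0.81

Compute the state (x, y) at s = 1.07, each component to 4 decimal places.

Euler on (x,y): x_{n+1} = x_n + h·x', y_{n+1} = y_n + h·y'.
0.500000: (1.420000, -0.810000); f=(-0.890000, -0.826600) → (1.250900, -0.967054)
0.690000: (1.250900, -0.967054); f=(-1.077454, -0.977707) → (1.046184, -1.152818)
0.880000: (1.046184, -1.152818); f=(-1.293618, -1.120622) → (0.800396, -1.365737)
(x(1.07), y(1.07)) ≈ (0.8004, -1.3657)

0.8004, -1.3657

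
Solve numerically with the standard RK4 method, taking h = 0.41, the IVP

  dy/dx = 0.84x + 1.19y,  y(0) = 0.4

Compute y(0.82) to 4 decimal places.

1.4624

RK4: k1 = f(x_n, y_n); k2 = f(x_n + h/2, y_n + (h/2)·k1); k3 = f(x_n + h/2, y_n + (h/2)·k2); k4 = f(x_n + h, y_n + h·k3); y_{n+1} = y_n + (h/6)·(k1 + 2k2 + 2k3 + k4).
x=0.000000, y=0.400000:
  k1 = f(0.000000, 0.400000) = 0.476000
  k2 = f(0.205000, 0.497580) = 0.764320
  k3 = f(0.205000, 0.556686) = 0.834656
  k4 = f(0.410000, 0.742209) = 1.227629
  y ← 0.400000 + (0.41/6)·(k1 + 2k2 + 2k3 + k4) = 0.734941
x=0.410000, y=0.734941:
  k1 = f(0.410000, 0.734941) = 1.218980
  k2 = f(0.615000, 0.984832) = 1.688550
  k3 = f(0.615000, 1.081094) = 1.803102
  k4 = f(0.820000, 1.474213) = 2.443114
  y ← 0.734941 + (0.41/6)·(k1 + 2k2 + 2k3 + k4) = 1.462377
y(0.82) ≈ 1.4624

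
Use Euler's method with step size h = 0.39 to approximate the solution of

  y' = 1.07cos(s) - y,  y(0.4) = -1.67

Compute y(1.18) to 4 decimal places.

-0.0932

Euler: y_{n+1} = y_n + h·f(s_n, y_n).
s=0.400000, y=-1.670000: f=2.655535 → y ← -1.670000 + 0.39·2.655535 = -0.634341
s=0.790000, y=-0.634341: f=1.387456 → y ← -0.634341 + 0.39·1.387456 = -0.093234
y(1.18) ≈ -0.0932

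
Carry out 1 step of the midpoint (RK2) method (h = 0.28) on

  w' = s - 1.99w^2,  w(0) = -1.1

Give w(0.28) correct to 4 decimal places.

-2.2116

Midpoint: k1 = f(s_n, w_n); k2 = f(s_n + h/2, w_n + (h/2)·k1); w_{n+1} = w_n + h·k2.
s=0.000000, w=-1.100000:
  k1 = f(0.000000, -1.100000) = -2.407900
  k2 = f(0.140000, -1.437106) = -3.969895
  w ← -1.100000 + 0.28·(-3.969895) = -2.211570
w(0.28) ≈ -2.2116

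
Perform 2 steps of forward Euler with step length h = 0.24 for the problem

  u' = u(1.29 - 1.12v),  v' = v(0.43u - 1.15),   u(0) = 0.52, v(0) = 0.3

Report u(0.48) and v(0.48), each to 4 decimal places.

Euler on (u,v): u_{n+1} = u_n + h·u', v_{n+1} = v_n + h·v'.
0.000000: (0.520000, 0.300000); f=(0.496080, -0.277920) → (0.639059, 0.233299)
0.240000: (0.639059, 0.233299); f=(0.657403, -0.204185) → (0.796836, 0.184295)
(u(0.48), v(0.48)) ≈ (0.7968, 0.1843)

0.7968, 0.1843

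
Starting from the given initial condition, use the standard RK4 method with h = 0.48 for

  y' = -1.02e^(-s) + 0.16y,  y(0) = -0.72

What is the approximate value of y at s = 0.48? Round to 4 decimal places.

RK4: k1 = f(s_n, y_n); k2 = f(s_n + h/2, y_n + (h/2)·k1); k3 = f(s_n + h/2, y_n + (h/2)·k2); k4 = f(s_n + h, y_n + h·k3); y_{n+1} = y_n + (h/6)·(k1 + 2k2 + 2k3 + k4).
s=0.000000, y=-0.720000:
  k1 = f(0.000000, -0.720000) = -1.135200
  k2 = f(0.240000, -0.992448) = -0.961152
  k3 = f(0.240000, -0.950677) = -0.954469
  k4 = f(0.480000, -1.178145) = -0.819662
  y ← -0.720000 + (0.48/6)·(k1 + 2k2 + 2k3 + k4) = -1.182888
y(0.48) ≈ -1.1829

-1.1829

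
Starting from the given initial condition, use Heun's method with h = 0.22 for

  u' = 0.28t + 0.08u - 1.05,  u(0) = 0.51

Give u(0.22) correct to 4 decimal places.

0.2928

Heun: k1 = f(t_n, u_n); k2 = f(t_n + h, u_n + h·k1); u_{n+1} = u_n + (h/2)·(k1 + k2).
t=0.000000, u=0.510000:
  k1 = f(0.000000, 0.510000) = -1.009200
  k2 = f(0.220000, 0.287976) = -0.965362
  u ← 0.510000 + (0.22/2)·(-1.009200 + (-0.965362)) = 0.292798
u(0.22) ≈ 0.2928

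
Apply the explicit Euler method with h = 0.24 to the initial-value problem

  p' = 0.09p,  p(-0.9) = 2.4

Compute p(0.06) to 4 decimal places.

Euler: p_{n+1} = p_n + h·f(t_n, p_n).
t=-0.900000, p=2.400000: f=0.216000 → p ← 2.400000 + 0.24·0.216000 = 2.451840
t=-0.660000, p=2.451840: f=0.220666 → p ← 2.451840 + 0.24·0.220666 = 2.504800
t=-0.420000, p=2.504800: f=0.225432 → p ← 2.504800 + 0.24·0.225432 = 2.558903
t=-0.180000, p=2.558903: f=0.230301 → p ← 2.558903 + 0.24·0.230301 = 2.614176
p(0.06) ≈ 2.6142

2.6142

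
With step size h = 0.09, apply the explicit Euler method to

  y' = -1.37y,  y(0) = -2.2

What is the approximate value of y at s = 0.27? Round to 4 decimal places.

-1.4824

Euler: y_{n+1} = y_n + h·f(s_n, y_n).
s=0.000000, y=-2.200000: f=3.014000 → y ← -2.200000 + 0.09·3.014000 = -1.928740
s=0.090000, y=-1.928740: f=2.642374 → y ← -1.928740 + 0.09·2.642374 = -1.690926
s=0.180000, y=-1.690926: f=2.316569 → y ← -1.690926 + 0.09·2.316569 = -1.482435
y(0.27) ≈ -1.4824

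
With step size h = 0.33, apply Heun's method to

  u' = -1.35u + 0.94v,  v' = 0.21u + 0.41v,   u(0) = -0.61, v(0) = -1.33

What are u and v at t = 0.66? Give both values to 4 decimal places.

Heun on (u,v): k1 = f(t_n, state_n); k2 = f(t_n + h, state_n + h·k1); state_{n+1} = state_n + (h/2)·(k1 + k2).
0.000000: (-0.610000, -1.330000)
  k1 = (-0.426700, -0.673400)
  predictor → (-0.750811, -1.552222)
  k2 = (-0.445494, -0.794081)
  → (-0.753912, -1.572134)
0.330000: (-0.753912, -1.572134)
  k1 = (-0.460025, -0.802897)
  predictor → (-0.905720, -1.837090)
  k2 = (-0.504142, -0.943408)
  → (-0.913000, -1.860275)
(u(0.66), v(0.66)) ≈ (-0.9130, -1.8603)

-0.9130, -1.8603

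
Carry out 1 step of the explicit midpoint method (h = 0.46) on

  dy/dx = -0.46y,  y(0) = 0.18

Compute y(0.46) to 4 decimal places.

0.1459

Midpoint: k1 = f(x_n, y_n); k2 = f(x_n + h/2, y_n + (h/2)·k1); y_{n+1} = y_n + h·k2.
x=0.000000, y=0.180000:
  k1 = f(0.000000, 0.180000) = -0.082800
  k2 = f(0.230000, 0.160956) = -0.074040
  y ← 0.180000 + 0.46·(-0.074040) = 0.145942
y(0.46) ≈ 0.1459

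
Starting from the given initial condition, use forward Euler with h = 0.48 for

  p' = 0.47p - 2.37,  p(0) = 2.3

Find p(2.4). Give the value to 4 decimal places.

-2.5415

Euler: p_{n+1} = p_n + h·f(x_n, p_n).
x=0.000000, p=2.300000: f=-1.289000 → p ← 2.300000 + 0.48·(-1.289000) = 1.681280
x=0.480000, p=1.681280: f=-1.579798 → p ← 1.681280 + 0.48·(-1.579798) = 0.922977
x=0.960000, p=0.922977: f=-1.936201 → p ← 0.922977 + 0.48·(-1.936201) = -0.006400
x=1.440000, p=-0.006400: f=-2.373008 → p ← -0.006400 + 0.48·(-2.373008) = -1.145443
x=1.920000, p=-1.145443: f=-2.908358 → p ← -1.145443 + 0.48·(-2.908358) = -2.541455
p(2.4) ≈ -2.5415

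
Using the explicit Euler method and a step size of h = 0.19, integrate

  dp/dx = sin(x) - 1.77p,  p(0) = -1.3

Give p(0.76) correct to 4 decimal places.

Euler: p_{n+1} = p_n + h·f(x_n, p_n).
x=0.000000, p=-1.300000: f=2.301000 → p ← -1.300000 + 0.19·2.301000 = -0.862810
x=0.190000, p=-0.862810: f=1.716033 → p ← -0.862810 + 0.19·1.716033 = -0.536764
x=0.380000, p=-0.536764: f=1.320992 → p ← -0.536764 + 0.19·1.320992 = -0.285775
x=0.570000, p=-0.285775: f=1.045454 → p ← -0.285775 + 0.19·1.045454 = -0.087139
p(0.76) ≈ -0.0871

-0.0871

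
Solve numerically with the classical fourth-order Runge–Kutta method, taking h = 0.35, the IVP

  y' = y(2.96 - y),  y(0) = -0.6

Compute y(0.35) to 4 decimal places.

RK4: k1 = f(s_n, y_n); k2 = f(s_n + h/2, y_n + (h/2)·k1); k3 = f(s_n + h/2, y_n + (h/2)·k2); k4 = f(s_n + h, y_n + h·k3); y_{n+1} = y_n + (h/6)·(k1 + 2k2 + 2k3 + k4).
s=0.000000, y=-0.600000:
  k1 = f(0.000000, -0.600000) = -2.136000
  k2 = f(0.175000, -0.973800) = -3.830734
  k3 = f(0.175000, -1.270379) = -5.374182
  k4 = f(0.350000, -2.480964) = -13.498834
  y ← -0.600000 + (0.35/6)·(k1 + 2k2 + 2k3 + k4) = -2.585939
y(0.35) ≈ -2.5859

-2.5859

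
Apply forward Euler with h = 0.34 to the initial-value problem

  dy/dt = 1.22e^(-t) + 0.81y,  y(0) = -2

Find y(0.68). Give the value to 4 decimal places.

-2.4290

Euler: y_{n+1} = y_n + h·f(t_n, y_n).
t=0.000000, y=-2.000000: f=-0.400000 → y ← -2.000000 + 0.34·(-0.400000) = -2.136000
t=0.340000, y=-2.136000: f=-0.861800 → y ← -2.136000 + 0.34·(-0.861800) = -2.429012
y(0.68) ≈ -2.4290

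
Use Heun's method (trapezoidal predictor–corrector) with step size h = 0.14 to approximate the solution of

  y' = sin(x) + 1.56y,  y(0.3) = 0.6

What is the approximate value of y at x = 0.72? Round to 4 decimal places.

Heun: k1 = f(x_n, y_n); k2 = f(x_n + h, y_n + h·k1); y_{n+1} = y_n + (h/2)·(k1 + k2).
x=0.300000, y=0.600000:
  k1 = f(0.300000, 0.600000) = 1.231520
  k2 = f(0.440000, 0.772413) = 1.630903
  y ← 0.600000 + (0.14/2)·(1.231520 + 1.630903) = 0.800370
x=0.440000, y=0.800370:
  k1 = f(0.440000, 0.800370) = 1.674516
  k2 = f(0.580000, 1.034802) = 2.162315
  y ← 0.800370 + (0.14/2)·(1.674516 + 2.162315) = 1.068948
x=0.580000, y=1.068948:
  k1 = f(0.580000, 1.068948) = 2.215583
  k2 = f(0.720000, 1.379129) = 2.810827
  y ← 1.068948 + (0.14/2)·(2.215583 + 2.810827) = 1.420796
y(0.72) ≈ 1.4208

1.4208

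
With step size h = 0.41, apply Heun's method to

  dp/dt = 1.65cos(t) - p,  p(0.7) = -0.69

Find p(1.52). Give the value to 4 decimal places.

Heun: k1 = f(t_n, p_n); k2 = f(t_n + h, p_n + h·k1); p_{n+1} = p_n + (h/2)·(k1 + k2).
t=0.700000, p=-0.690000:
  k1 = f(0.700000, -0.690000) = 1.951990
  k2 = f(1.110000, 0.110316) = 0.623376
  p ← -0.690000 + (0.41/2)·(1.951990 + 0.623376) = -0.162050
t=1.110000, p=-0.162050:
  k1 = f(1.110000, -0.162050) = 0.895742
  k2 = f(1.520000, 0.205204) = -0.121426
  p ← -0.162050 + (0.41/2)·(0.895742 + (-0.121426)) = -0.003315
p(1.52) ≈ -0.0033

-0.0033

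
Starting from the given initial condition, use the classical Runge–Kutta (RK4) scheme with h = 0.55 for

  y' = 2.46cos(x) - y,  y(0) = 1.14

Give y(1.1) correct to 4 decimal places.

RK4: k1 = f(x_n, y_n); k2 = f(x_n + h/2, y_n + (h/2)·k1); k3 = f(x_n + h/2, y_n + (h/2)·k2); k4 = f(x_n + h, y_n + h·k3); y_{n+1} = y_n + (h/6)·(k1 + 2k2 + 2k3 + k4).
x=0.000000, y=1.140000:
  k1 = f(0.000000, 1.140000) = 1.320000
  k2 = f(0.275000, 1.503000) = 0.864566
  k3 = f(0.275000, 1.377756) = 0.989810
  k4 = f(0.550000, 1.684396) = 0.412815
  y ← 1.140000 + (0.55/6)·(k1 + 2k2 + 2k3 + k4) = 1.638810
x=0.550000, y=1.638810:
  k1 = f(0.550000, 1.638810) = 0.458400
  k2 = f(0.825000, 1.764870) = -0.095620
  k3 = f(0.825000, 1.612515) = 0.056735
  k4 = f(1.100000, 1.670015) = -0.554168
  y ← 1.638810 + (0.55/6)·(k1 + 2k2 + 2k3 + k4) = 1.622903
y(1.1) ≈ 1.6229

1.6229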